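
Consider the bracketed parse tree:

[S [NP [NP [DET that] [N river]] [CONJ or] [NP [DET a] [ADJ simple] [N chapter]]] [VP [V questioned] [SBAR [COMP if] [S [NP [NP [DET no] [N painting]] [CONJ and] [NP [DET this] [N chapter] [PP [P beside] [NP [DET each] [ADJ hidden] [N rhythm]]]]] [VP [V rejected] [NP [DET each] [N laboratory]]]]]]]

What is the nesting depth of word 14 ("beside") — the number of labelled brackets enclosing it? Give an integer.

Path from the root down to the word: S → VP → SBAR → S → NP → NP → PP → P. That is 8 enclosing brackets.

8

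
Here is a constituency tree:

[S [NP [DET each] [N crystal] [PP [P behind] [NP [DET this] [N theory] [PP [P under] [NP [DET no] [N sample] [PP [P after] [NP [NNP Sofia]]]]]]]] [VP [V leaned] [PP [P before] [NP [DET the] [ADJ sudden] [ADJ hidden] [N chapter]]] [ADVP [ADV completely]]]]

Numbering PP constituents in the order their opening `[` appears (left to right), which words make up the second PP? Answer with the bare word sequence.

under no sample after Sofia

In left-to-right order the PP constituents are "behind this theory under no sample after Sofia"; "under no sample after Sofia"; "after Sofia"; "before the sudden hidden chapter". Number 2 is "under no sample after Sofia".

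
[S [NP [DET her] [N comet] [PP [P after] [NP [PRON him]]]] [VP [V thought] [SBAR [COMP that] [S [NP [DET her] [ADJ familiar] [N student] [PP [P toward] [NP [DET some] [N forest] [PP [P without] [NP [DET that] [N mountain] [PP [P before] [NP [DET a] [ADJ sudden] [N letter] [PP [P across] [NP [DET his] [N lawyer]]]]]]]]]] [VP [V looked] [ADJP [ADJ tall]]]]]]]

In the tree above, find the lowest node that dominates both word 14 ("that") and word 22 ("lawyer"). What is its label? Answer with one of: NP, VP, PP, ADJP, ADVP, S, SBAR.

NP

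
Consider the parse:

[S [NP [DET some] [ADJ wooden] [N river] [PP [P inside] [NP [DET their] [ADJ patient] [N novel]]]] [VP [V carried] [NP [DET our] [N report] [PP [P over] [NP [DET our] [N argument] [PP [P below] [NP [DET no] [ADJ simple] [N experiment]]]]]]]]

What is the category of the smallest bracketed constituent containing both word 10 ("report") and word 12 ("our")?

Word 10 lies under S → VP → NP → N; word 12 lies under S → VP → NP → PP → NP → DET. The lowest shared node is the NP.

NP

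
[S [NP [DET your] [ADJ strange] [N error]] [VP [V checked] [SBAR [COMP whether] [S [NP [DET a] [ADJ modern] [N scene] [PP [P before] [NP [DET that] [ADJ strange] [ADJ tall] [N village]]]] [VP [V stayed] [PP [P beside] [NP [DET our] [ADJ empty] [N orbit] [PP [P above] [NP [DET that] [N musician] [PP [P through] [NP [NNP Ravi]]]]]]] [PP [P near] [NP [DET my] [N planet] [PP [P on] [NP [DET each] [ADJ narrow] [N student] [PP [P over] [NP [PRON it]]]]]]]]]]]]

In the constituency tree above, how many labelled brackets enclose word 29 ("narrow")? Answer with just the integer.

10

Counting open brackets not yet closed at "narrow": [S [VP [SBAR [S [VP [PP [NP [PP [NP [ADJ = 10.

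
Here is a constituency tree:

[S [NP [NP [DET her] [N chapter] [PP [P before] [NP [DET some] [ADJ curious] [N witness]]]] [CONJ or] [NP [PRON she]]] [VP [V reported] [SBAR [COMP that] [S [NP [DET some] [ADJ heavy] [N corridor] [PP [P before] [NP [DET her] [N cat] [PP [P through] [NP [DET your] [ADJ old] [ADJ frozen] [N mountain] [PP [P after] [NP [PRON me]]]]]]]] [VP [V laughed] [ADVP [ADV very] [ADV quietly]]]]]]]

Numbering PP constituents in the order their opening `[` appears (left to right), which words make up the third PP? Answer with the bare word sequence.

through your old frozen mountain after me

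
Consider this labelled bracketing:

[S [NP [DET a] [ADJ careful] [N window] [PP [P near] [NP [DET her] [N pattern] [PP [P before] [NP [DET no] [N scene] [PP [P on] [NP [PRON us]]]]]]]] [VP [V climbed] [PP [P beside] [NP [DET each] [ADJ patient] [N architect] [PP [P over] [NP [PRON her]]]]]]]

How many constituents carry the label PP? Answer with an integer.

5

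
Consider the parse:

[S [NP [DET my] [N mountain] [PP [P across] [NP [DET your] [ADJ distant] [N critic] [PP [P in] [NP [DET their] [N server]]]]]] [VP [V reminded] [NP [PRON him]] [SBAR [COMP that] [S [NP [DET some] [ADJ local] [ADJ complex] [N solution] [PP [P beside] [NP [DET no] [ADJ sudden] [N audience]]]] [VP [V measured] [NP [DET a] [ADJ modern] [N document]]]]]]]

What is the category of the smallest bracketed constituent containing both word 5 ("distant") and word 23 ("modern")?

S

Word 5 lies under S → NP → PP → NP → ADJ; word 23 lies under S → VP → SBAR → S → VP → NP → ADJ. The lowest shared node is the S.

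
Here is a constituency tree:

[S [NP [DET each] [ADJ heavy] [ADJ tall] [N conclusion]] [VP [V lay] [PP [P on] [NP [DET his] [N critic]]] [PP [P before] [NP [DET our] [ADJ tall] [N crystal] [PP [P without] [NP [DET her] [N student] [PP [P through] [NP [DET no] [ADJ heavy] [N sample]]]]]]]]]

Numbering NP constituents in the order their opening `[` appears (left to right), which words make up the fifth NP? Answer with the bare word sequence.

In left-to-right order the NP constituents are "each heavy tall conclusion"; "his critic"; "our tall crystal without her student through no heavy sample"; "her student through no heavy sample"; "no heavy sample". Number 5 is "no heavy sample".

no heavy sample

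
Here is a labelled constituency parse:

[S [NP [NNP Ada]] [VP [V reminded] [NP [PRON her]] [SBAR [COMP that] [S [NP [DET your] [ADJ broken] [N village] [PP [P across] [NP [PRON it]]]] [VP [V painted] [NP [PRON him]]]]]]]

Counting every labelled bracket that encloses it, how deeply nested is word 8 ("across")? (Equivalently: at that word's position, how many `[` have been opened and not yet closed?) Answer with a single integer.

Path from the root down to the word: S → VP → SBAR → S → NP → PP → P. That is 7 enclosing brackets.

7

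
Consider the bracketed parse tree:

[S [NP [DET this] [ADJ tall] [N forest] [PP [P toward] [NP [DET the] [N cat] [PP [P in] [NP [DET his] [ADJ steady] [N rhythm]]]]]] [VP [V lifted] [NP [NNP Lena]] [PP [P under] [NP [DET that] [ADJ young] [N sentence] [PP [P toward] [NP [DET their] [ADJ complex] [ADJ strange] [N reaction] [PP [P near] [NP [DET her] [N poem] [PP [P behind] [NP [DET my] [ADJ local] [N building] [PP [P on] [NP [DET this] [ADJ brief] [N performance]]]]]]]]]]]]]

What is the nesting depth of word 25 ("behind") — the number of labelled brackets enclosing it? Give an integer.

10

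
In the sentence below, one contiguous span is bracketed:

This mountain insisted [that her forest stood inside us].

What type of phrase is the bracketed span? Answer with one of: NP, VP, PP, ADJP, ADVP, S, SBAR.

SBAR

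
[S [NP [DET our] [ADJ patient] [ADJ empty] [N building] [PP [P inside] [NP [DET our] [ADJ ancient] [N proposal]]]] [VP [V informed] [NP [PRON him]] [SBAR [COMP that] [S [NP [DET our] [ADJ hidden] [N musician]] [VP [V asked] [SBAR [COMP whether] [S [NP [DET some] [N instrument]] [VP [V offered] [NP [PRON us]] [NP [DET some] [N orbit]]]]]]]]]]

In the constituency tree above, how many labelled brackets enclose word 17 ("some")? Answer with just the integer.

Path from the root down to the word: S → VP → SBAR → S → VP → SBAR → S → NP → DET. That is 9 enclosing brackets.

9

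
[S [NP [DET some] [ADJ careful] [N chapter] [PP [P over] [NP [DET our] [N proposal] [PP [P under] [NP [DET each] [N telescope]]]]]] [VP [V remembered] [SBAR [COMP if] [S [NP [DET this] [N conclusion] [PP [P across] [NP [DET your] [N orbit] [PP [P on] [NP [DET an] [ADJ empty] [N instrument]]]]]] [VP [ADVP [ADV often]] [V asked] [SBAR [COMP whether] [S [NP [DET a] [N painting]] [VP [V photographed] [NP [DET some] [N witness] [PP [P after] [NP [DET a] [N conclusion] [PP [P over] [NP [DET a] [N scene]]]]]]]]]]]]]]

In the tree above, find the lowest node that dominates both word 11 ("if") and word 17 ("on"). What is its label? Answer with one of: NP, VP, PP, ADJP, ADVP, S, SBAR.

SBAR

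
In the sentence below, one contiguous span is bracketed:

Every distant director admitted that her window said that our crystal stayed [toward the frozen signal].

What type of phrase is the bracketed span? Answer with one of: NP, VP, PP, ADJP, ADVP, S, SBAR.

PP

The span is built around the preposition "toward" — a prepositional phrase (PP).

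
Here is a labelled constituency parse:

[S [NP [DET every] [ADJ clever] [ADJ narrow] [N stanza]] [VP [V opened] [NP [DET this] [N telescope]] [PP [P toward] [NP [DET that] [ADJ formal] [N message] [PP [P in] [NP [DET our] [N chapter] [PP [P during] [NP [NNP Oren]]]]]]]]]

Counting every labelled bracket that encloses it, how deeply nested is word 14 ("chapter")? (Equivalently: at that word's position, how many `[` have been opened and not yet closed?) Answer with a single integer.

7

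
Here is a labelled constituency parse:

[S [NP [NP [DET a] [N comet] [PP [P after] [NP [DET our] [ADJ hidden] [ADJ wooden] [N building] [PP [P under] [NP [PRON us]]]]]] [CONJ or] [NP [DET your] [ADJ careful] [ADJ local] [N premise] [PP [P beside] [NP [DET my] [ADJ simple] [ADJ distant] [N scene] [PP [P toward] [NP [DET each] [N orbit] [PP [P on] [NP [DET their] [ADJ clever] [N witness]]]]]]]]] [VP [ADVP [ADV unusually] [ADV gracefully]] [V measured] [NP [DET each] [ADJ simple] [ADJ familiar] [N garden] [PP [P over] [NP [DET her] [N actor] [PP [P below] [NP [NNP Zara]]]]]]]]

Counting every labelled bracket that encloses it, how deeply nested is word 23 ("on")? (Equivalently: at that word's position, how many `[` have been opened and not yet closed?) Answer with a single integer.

9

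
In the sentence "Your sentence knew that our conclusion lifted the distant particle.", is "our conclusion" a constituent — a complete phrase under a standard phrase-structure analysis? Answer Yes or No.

Yes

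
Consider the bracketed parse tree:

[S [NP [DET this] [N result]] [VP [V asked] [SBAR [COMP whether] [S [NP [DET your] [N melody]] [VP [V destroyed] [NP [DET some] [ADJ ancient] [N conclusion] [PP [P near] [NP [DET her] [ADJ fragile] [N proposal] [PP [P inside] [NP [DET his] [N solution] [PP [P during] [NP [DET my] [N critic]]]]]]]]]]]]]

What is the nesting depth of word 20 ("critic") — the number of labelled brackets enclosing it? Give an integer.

13

Path from the root down to the word: S → VP → SBAR → S → VP → NP → PP → NP → PP → NP → PP → NP → N. That is 13 enclosing brackets.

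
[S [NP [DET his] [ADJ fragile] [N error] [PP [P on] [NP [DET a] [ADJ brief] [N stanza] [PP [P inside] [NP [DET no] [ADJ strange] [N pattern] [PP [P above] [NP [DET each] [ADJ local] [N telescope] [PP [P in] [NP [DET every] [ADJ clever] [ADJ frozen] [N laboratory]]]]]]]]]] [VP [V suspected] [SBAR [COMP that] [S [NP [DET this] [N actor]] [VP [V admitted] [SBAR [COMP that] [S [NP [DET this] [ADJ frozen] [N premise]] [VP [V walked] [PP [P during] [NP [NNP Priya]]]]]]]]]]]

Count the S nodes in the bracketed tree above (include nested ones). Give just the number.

3

Scanning left to right, an opening `[S` appears at word positions 1, 23, 27 — 3 in total.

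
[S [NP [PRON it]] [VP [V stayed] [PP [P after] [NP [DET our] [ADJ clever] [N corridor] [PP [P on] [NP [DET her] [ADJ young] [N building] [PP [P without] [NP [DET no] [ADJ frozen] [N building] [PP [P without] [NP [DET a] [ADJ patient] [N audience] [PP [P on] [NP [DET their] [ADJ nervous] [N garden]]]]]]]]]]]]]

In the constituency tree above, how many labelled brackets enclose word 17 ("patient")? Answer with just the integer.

11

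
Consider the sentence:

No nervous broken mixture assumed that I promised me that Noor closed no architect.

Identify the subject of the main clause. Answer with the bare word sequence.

no nervous broken mixture

The subject of the main clause is the NP immediately before the verb "assumed": "no nervous broken mixture".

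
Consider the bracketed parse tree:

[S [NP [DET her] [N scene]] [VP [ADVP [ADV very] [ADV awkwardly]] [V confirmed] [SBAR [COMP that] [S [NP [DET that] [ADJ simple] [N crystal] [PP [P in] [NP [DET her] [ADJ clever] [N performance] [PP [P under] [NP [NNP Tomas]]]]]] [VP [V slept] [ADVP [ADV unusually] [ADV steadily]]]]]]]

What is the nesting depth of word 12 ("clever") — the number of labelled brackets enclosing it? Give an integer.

8

Counting open brackets not yet closed at "clever": [S [VP [SBAR [S [NP [PP [NP [ADJ = 8.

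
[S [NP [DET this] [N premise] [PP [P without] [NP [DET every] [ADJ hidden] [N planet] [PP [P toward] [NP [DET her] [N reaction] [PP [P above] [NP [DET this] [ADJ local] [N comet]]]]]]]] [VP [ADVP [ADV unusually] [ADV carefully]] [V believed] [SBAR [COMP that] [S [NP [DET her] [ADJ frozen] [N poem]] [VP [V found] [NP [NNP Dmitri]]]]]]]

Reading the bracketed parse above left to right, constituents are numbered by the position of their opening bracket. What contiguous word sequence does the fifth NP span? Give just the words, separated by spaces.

Opening `[NP` markers occur at word positions 1, 4, 8, 11, 18, 22; the fifth of these opens the constituent [NP her frozen poem].

her frozen poem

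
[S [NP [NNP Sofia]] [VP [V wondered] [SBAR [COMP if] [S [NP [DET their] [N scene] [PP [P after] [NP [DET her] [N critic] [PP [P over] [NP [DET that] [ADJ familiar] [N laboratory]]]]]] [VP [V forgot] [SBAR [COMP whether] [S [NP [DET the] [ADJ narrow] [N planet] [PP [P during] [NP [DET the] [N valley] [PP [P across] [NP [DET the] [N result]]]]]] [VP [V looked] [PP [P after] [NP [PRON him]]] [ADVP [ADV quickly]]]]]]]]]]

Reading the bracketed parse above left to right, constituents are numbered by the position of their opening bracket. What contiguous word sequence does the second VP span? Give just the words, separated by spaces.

forgot whether the narrow planet during the valley across the result looked after him quickly

Opening `[VP` markers occur at word positions 2, 13, 24; the second of these opens the constituent [VP forgot whether the narrow planet during the valley across the result looked after him quickly].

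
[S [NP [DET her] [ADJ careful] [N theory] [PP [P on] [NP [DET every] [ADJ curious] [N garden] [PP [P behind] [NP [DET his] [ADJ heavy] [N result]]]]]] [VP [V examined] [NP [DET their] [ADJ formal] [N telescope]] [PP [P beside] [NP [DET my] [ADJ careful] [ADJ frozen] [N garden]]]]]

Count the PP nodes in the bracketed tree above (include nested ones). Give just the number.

The PP constituents are: [PP on every curious garden behind his heavy result]; [PP behind his heavy result]; [PP beside my careful frozen garden]. Total: 3.

3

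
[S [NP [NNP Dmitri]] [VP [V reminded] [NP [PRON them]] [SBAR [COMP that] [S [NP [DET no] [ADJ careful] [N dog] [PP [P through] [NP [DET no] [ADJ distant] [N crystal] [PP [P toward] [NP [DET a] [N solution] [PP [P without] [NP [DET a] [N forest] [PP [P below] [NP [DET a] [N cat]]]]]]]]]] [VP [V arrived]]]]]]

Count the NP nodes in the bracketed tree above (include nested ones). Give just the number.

Scanning left to right, an opening `[NP` appears at word positions 1, 3, 5, 9, 13, 16, 19 — 7 in total.

7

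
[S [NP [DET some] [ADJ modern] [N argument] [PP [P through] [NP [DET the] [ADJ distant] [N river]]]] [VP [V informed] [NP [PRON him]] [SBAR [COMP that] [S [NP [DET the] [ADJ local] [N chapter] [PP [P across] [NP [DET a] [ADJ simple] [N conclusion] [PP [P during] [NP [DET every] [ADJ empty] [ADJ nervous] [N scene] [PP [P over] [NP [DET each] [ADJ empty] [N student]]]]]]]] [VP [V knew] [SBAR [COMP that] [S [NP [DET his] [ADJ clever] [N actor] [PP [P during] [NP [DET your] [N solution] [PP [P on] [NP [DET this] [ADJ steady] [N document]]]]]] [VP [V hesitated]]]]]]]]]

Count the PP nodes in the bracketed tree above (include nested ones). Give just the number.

Listing each PP by its span: [PP through the distant river]; [PP across a simple conclusion during every empty nervous scene over each empty student]; [PP during every empty nervous scene over each empty student]; [PP over each empty student]; [PP during your solution on this steady document]; [PP on this steady document] — that makes 6.

6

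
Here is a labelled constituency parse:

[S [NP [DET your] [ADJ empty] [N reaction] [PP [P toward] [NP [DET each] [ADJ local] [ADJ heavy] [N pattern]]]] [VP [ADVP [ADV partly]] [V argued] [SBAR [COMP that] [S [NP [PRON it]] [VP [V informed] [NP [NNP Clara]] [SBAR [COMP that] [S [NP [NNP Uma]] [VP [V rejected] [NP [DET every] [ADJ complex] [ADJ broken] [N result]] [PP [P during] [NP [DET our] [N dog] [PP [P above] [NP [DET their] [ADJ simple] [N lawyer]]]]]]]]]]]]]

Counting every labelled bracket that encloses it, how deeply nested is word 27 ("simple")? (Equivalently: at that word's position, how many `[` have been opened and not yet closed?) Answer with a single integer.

13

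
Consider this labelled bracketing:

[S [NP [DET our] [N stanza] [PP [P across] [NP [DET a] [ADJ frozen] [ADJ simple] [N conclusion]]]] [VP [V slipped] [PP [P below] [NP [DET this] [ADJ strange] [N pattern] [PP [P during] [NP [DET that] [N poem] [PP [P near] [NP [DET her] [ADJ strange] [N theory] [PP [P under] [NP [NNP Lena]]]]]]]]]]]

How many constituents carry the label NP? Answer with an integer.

6

Listing each NP by its span: [NP our stanza across a frozen simple conclusion]; [NP a frozen simple conclusion]; [NP this strange pattern during that poem near her strange theory under Lena]; [NP that poem near her strange theory under Lena]; [NP her strange theory under Lena]; [NP Lena] — that makes 6.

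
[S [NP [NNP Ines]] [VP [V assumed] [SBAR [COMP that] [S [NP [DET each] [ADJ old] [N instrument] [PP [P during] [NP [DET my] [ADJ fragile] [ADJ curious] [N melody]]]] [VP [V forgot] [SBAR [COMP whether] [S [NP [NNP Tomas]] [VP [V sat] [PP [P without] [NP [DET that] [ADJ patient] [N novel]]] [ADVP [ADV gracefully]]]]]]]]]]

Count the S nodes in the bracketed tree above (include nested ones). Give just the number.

3

The S constituents are: [S Ines assumed that each old instrument during my fragile curious melody forgot whether Tomas sat without that patient novel gracefully]; [S each old instrument during my fragile curious melody forgot whether Tomas sat without that patient novel gracefully]; [S Tomas sat without that patient novel gracefully]. Total: 3.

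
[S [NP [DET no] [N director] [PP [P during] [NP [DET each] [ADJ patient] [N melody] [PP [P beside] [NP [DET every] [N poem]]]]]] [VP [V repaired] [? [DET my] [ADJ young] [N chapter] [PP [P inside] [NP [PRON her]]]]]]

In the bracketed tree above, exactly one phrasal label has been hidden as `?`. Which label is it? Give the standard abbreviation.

Looking at what the `?` directly dominates — DET 'my', ADJ 'young', N 'chapter', PP — this is a noun phrase (NP).

NP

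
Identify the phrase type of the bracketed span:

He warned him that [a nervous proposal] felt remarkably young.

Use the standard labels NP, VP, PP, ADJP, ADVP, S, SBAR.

"proposal" is the head of the bracketed span, so the span is a noun phrase: NP.

NP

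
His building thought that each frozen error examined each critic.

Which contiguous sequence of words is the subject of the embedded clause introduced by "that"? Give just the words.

In the embedded clause introduced by "that" the verb is "examined"; the NP preceding it, "each frozen error", is the subject.

each frozen error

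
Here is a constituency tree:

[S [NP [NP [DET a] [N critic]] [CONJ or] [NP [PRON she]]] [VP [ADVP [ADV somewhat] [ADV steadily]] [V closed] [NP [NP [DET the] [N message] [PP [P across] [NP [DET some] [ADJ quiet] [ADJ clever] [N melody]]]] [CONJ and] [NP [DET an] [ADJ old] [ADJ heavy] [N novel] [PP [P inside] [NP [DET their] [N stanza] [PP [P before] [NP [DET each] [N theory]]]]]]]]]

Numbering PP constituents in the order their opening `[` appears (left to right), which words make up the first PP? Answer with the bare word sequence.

The PP opening brackets appear, in order, over: "across some quiet clever melody"; "inside their stanza before each theory"; "before each theory". The first one spans "across some quiet clever melody".

across some quiet clever melody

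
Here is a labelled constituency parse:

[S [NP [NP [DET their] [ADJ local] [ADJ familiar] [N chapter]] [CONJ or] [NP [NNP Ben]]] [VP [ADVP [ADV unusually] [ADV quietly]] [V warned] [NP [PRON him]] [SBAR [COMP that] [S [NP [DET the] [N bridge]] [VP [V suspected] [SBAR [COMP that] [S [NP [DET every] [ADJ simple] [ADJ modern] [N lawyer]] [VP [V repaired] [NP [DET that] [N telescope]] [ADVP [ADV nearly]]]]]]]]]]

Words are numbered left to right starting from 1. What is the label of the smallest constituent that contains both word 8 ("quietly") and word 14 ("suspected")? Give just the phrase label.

VP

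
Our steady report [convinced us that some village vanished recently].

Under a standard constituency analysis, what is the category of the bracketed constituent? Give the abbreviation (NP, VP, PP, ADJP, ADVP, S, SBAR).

VP

The span is built around the verb "convinced" — a verb phrase (VP).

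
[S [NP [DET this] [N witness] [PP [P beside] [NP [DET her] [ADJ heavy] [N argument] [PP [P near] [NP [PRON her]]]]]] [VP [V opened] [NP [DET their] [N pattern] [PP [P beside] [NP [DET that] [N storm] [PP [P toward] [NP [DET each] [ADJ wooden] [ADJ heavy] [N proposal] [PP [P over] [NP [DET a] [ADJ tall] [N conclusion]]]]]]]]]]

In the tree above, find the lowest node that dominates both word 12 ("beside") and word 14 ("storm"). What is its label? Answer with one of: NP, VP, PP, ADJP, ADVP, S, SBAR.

PP

The smallest bracket enclosing both words is [PP beside that storm toward each wooden heavy proposal over a tall conclusion], so the label is PP.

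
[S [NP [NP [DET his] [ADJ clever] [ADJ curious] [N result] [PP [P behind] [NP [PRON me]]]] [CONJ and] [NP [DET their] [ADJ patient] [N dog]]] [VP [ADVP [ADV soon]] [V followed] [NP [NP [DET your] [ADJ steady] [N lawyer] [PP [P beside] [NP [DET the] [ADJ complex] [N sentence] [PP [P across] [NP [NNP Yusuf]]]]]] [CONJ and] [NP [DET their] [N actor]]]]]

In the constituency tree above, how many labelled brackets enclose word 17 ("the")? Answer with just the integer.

Counting open brackets not yet closed at "the": [S [VP [NP [NP [PP [NP [DET = 7.

7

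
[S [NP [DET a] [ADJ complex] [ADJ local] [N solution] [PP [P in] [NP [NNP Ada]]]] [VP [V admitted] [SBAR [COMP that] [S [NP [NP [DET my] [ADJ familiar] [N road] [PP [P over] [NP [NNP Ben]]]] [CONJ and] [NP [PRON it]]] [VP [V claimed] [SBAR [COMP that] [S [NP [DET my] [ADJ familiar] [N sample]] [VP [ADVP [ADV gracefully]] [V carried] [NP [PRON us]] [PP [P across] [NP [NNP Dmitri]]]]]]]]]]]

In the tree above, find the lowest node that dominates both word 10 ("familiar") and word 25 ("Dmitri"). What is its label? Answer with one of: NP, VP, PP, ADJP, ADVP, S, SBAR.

Both words fall inside [S my familiar road over Ben and it claimed that my familiar sample gracefully carried us across Dmitri] (words 9–25), and no smaller constituent contains them both. Label: S.

S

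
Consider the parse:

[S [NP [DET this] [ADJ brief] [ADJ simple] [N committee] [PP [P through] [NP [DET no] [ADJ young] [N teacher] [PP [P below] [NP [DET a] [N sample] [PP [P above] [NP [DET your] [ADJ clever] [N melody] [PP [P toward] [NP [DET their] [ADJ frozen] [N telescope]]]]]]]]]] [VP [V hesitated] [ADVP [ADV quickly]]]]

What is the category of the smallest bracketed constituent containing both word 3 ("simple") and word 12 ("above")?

NP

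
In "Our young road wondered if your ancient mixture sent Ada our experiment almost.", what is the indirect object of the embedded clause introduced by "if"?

Ada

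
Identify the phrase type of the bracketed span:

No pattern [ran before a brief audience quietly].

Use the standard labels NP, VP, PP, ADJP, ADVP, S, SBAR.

VP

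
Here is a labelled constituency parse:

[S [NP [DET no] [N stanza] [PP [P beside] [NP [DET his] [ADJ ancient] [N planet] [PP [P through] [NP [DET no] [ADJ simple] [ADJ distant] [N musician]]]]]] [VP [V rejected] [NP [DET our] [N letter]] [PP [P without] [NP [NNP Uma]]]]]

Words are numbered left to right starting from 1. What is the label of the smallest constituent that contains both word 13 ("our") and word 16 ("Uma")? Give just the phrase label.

VP

Word 13 lies under S → VP → NP → DET; word 16 lies under S → VP → PP → NP → NNP. The lowest shared node is the VP.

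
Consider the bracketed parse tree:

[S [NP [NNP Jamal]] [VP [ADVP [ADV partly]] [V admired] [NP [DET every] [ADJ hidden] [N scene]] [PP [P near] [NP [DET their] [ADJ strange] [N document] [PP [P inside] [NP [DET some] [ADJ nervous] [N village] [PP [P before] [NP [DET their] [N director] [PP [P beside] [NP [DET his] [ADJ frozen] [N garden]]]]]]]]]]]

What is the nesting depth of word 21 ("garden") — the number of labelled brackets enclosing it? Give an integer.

11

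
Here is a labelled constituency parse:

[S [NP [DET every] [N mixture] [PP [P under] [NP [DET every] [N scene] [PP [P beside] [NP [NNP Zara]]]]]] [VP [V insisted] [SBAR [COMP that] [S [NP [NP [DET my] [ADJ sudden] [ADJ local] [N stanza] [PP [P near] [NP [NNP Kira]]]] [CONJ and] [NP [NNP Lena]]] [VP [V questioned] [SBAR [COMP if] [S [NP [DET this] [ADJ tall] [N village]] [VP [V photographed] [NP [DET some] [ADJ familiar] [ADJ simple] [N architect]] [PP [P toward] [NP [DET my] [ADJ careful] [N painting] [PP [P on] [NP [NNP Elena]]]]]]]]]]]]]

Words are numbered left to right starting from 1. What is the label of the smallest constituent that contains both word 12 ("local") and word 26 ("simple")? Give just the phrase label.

Word 12 lies under S → VP → SBAR → S → NP → NP → ADJ; word 26 lies under S → VP → SBAR → S → VP → SBAR → S → VP → NP → ADJ. The lowest shared node is the S.

S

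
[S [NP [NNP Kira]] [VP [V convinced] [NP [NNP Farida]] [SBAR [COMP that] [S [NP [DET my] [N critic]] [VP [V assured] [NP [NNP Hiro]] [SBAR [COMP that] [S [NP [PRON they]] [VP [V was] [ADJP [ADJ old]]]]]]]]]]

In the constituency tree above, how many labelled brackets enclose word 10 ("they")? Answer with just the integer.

The word sits inside PRON, which is inside NP, inside S, inside SBAR, inside VP, inside S, inside SBAR, inside VP, inside S — 9 brackets in all.

9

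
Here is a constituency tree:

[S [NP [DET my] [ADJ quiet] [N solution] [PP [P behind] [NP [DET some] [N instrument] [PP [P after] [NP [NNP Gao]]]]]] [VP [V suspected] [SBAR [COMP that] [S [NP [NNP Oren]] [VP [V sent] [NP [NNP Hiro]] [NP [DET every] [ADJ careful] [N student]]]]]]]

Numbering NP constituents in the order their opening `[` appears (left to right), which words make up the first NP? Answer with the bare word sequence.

my quiet solution behind some instrument after Gao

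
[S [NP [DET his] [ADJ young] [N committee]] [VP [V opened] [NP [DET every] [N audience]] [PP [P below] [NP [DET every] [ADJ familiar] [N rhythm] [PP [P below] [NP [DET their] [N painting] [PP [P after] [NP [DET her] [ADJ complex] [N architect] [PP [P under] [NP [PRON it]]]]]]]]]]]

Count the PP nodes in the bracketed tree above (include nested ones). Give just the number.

The PP constituents are: [PP below every familiar rhythm below their painting after her complex architect under it]; [PP below their painting after her complex architect under it]; [PP after her complex architect under it]; [PP under it]. Total: 4.

4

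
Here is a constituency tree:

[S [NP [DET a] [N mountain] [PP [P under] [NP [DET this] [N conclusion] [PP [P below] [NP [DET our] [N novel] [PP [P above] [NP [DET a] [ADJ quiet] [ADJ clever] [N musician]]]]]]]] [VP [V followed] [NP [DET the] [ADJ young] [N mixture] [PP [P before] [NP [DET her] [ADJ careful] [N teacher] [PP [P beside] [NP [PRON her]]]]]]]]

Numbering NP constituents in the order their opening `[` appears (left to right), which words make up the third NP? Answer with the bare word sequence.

our novel above a quiet clever musician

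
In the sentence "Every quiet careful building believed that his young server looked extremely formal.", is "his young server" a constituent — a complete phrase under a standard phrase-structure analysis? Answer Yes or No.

The sequence corresponds to a single NP node — the noun phrase "his young server".

Yes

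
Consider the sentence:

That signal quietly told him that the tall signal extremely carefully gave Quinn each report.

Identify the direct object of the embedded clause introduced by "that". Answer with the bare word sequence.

each report

"gave" heads the VP of the embedded clause introduced by "that", and "each report" is its direct object.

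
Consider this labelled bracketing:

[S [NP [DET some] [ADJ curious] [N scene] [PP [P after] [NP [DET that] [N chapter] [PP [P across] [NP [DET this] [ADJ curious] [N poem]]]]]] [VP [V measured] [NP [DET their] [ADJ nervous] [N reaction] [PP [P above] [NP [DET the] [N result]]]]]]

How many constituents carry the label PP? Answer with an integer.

3

Scanning left to right, an opening `[PP` appears at word positions 4, 7, 15 — 3 in total.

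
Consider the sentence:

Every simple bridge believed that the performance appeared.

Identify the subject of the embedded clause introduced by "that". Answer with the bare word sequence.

"the performance" is the NP that combines with the VP headed by "appeared" to form the embedded clause introduced by "that" — the subject.

the performance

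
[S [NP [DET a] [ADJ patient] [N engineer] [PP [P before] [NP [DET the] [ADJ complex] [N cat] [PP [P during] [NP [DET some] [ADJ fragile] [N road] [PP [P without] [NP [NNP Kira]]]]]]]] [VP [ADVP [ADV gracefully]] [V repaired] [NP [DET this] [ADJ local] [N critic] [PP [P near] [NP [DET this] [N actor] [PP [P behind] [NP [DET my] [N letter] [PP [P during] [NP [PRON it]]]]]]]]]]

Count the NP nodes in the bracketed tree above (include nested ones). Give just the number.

Scanning left to right, an opening `[NP` appears at word positions 1, 5, 9, 13, 16, 20, 23, 26 — 8 in total.

8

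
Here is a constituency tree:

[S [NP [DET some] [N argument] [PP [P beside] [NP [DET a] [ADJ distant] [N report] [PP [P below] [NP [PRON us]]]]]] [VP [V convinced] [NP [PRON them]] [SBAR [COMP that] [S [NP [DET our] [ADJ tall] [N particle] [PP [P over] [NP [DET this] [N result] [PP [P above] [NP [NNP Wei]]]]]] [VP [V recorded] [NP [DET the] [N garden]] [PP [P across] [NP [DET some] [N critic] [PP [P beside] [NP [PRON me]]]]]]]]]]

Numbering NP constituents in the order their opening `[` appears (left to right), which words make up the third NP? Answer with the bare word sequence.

us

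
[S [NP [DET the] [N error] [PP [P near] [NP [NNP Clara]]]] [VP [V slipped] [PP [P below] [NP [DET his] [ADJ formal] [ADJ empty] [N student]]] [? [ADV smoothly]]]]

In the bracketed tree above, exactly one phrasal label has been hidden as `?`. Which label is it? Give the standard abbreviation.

ADVP

The `?` node immediately contains: ADV 'smoothly'. That is the internal structure of an adverb phrase, so the label is ADVP.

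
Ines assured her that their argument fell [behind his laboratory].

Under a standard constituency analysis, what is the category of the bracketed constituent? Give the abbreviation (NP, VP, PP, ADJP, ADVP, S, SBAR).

PP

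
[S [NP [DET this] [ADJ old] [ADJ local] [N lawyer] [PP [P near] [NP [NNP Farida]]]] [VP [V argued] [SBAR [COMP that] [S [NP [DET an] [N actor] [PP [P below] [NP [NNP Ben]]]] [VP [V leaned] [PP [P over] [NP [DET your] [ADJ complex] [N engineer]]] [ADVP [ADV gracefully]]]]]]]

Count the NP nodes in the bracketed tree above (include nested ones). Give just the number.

5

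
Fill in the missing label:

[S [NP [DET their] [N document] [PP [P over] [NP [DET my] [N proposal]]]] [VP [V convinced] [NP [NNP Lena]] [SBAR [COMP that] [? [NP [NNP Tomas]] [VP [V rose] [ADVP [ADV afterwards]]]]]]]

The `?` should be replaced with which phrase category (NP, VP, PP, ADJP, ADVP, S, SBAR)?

S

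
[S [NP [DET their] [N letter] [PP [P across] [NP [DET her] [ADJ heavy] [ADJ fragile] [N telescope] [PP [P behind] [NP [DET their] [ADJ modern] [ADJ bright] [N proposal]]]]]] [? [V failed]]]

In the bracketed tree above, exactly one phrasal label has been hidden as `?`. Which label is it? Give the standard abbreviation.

VP

Looking at what the `?` directly dominates — V 'failed' — this is a verb phrase (VP).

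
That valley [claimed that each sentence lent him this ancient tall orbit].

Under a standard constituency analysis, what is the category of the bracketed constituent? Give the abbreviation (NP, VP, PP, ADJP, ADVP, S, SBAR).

VP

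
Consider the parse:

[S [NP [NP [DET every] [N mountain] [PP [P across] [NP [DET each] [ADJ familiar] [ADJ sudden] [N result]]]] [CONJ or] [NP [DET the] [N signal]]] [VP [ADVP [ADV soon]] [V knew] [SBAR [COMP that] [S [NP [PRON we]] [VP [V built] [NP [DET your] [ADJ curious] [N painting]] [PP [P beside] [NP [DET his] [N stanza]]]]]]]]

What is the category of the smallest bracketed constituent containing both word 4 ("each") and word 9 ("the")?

NP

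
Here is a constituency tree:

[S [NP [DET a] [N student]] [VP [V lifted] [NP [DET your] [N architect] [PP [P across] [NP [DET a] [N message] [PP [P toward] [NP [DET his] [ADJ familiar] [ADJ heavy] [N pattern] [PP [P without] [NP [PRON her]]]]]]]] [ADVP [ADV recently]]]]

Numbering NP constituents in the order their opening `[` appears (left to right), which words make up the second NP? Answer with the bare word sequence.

your architect across a message toward his familiar heavy pattern without her

The NP opening brackets appear, in order, over: "a student"; "your architect across a message toward his familiar heavy pattern without her"; "a message toward his familiar heavy pattern without her"; "his familiar heavy pattern without her"; "her". The second one spans "your architect across a message toward his familiar heavy pattern without her".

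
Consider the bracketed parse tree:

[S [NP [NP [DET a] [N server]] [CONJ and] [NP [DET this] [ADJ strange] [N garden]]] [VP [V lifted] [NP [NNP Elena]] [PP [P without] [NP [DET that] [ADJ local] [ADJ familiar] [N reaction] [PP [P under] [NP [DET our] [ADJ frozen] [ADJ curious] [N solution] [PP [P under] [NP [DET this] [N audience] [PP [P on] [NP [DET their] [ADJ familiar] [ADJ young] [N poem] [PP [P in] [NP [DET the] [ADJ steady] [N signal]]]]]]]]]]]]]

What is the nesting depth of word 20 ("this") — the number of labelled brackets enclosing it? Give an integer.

9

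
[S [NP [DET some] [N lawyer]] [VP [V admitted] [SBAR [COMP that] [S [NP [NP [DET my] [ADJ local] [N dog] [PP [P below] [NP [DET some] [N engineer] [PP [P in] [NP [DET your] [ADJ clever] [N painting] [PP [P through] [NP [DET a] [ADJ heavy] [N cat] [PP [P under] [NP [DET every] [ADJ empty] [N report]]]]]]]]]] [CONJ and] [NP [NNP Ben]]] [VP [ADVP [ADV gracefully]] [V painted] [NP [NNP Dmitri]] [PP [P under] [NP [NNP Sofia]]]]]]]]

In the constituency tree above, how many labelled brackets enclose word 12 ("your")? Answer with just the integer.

Counting open brackets not yet closed at "your": [S [VP [SBAR [S [NP [NP [PP [NP [PP [NP [DET = 11.

11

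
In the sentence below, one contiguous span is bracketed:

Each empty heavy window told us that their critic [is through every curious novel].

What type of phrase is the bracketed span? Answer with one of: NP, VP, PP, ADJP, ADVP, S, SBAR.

"is" is the head of the bracketed span, so the span is a verb phrase: VP.

VP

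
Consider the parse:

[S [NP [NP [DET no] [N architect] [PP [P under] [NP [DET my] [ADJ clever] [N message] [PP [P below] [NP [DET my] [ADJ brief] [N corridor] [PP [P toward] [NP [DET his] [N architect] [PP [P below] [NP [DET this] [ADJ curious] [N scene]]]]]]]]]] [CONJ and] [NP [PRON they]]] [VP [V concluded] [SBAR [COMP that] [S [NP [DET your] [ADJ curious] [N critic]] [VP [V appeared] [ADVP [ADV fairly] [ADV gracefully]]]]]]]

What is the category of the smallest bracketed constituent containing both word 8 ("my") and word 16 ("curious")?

NP

The smallest bracket enclosing both words is [NP my brief corridor toward his architect below this curious scene], so the label is NP.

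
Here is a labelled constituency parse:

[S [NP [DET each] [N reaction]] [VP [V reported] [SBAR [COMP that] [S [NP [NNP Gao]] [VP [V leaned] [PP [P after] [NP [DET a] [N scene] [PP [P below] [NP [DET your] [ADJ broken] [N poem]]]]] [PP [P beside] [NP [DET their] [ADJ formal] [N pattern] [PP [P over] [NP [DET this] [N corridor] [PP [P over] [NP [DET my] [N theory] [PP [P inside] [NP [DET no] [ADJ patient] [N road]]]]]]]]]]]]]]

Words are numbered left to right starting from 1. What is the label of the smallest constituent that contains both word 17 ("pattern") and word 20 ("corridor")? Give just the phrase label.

NP

The smallest bracket enclosing both words is [NP their formal pattern over this corridor over my theory inside no patient road], so the label is NP.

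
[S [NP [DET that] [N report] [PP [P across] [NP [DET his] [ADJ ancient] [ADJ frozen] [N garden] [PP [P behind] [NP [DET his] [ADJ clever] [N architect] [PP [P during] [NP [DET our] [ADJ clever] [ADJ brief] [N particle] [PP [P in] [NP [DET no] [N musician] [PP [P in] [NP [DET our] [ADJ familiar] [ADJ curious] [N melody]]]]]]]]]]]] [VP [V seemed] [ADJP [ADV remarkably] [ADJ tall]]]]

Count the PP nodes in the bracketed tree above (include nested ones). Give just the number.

5

The PP constituents are: [PP across his ancient frozen garden behind his clever architect during our clever brief particle in no musician in our familiar curious melody]; [PP behind his clever architect during our clever brief particle in no musician in our familiar curious melody]; [PP during our clever brief particle in no musician in our familiar curious melody]; [PP in no musician in our familiar curious melody]; [PP in our familiar curious melody]. Total: 5.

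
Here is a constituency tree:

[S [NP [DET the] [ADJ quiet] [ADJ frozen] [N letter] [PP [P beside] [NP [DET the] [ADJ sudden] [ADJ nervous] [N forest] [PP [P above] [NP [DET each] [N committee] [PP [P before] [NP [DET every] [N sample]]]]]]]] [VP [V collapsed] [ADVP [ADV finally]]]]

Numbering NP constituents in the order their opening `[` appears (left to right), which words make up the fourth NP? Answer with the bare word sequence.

every sample

Opening `[NP` markers occur at word positions 1, 6, 11, 14; the fourth of these opens the constituent [NP every sample].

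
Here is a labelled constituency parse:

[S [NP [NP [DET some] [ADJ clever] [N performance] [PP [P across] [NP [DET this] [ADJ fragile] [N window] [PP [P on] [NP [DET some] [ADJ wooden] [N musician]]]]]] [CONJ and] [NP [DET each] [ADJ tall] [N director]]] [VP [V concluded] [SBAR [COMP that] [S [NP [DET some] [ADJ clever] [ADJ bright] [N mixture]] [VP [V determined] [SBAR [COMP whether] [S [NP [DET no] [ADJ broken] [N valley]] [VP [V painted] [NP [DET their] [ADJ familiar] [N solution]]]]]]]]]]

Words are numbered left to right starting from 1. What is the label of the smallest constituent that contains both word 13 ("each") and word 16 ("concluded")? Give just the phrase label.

Word 13 lies under S → NP → NP → DET; word 16 lies under S → VP → V. The lowest shared node is the S.

S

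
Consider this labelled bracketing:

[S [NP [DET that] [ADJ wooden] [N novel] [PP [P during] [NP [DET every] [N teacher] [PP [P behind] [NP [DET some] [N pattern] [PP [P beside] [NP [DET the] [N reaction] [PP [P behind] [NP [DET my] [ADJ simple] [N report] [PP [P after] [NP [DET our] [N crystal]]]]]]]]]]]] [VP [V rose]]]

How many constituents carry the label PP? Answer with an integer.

5

The PP constituents are: [PP during every teacher behind some pattern beside the reaction behind my simple report after our crystal]; [PP behind some pattern beside the reaction behind my simple report after our crystal]; [PP beside the reaction behind my simple report after our crystal]; [PP behind my simple report after our crystal]; [PP after our crystal]. Total: 5.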